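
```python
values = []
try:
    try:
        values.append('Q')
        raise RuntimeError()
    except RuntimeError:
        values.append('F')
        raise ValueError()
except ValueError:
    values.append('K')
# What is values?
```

Step-by-step execution trace:
1. Inner try: `values.append('Q')` → values = ['Q'].
2. `raise RuntimeError()` raises RuntimeError.
3. Inner `except RuntimeError` matches → `values.append('F')` → values = ['Q', 'F'].
4. `raise ValueError()` raises ValueError; propagates to outer try.
5. Outer `except ValueError` matches → `values.append('K')` → values = ['Q', 'F', 'K'].
Result: ['Q', 'F', 'K']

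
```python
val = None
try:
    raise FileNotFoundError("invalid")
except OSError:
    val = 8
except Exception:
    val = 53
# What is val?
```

Step-by-step execution trace:
1. `raise FileNotFoundError(...)` raises FileNotFoundError.
2. `except OSError` matches (FileNotFoundError is a subclass of OSError) → val = 8.
3. `except Exception` is not reached.
Result: 8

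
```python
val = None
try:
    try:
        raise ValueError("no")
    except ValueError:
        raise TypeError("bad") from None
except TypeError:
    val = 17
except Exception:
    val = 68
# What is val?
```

Step-by-step execution trace:
1. Inner try raises ValueError; inner `except ValueError` catches it.
2. `raise TypeError(...) from None` raises TypeError (from None suppresses __context__, but the active exception is still TypeError).
3. Outer `except TypeError` matches → val = 17.
4. `except Exception` is not reached.
Result: 17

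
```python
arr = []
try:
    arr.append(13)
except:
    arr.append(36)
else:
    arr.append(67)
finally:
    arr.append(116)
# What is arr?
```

Step-by-step execution trace:
1. try: `arr.append(13)` → arr = [13]. No exception raised.
2. `except` is skipped.
3. `else` runs: `arr.append(67)` → arr = [13, 67].
4. `finally` always runs: `arr.append(116)` → arr = [13, 67, 116].
Result: [13, 67, 116]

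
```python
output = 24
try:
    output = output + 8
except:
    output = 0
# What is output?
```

Step-by-step execution trace:
1. output starts at 24.
2. try: `output = output + 8` → output = 32. No exception raised.
3. `except` is skipped.
Result: 32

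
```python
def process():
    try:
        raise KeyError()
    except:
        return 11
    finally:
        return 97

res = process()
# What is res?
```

Step-by-step execution trace:
1. `process()` enters try: `raise KeyError()` raises KeyError.
2. bare `except` matches → `return 11` sets pending return value 11.
3. Before returning, `finally: return 97` runs and overrides the pending return.
4. process() returns 97 → res = 97.
Result: 97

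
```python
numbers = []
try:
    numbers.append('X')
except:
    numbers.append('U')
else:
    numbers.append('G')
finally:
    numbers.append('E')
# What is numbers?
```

Step-by-step execution trace:
1. try: `numbers.append('X')` → numbers = ['X']. No exception raised.
2. `except` is skipped.
3. `else` runs: `numbers.append('G')` → numbers = ['X', 'G'].
4. `finally` always runs: `numbers.append('E')` → numbers = ['X', 'G', 'E'].
Result: ['X', 'G', 'E']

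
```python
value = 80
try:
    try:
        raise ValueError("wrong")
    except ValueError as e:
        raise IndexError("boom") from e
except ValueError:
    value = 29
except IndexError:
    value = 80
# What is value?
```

Step-by-step execution trace:
1. Inner try raises ValueError; inner `except ValueError as e` catches it.
2. `raise IndexError(...) from e` raises IndexError (ValueError is attached as __cause__, but only IndexError is active).
3. Outer `except ValueError` does not match IndexError; skipped.
4. Outer `except IndexError` matches → value = 80.
Result: 80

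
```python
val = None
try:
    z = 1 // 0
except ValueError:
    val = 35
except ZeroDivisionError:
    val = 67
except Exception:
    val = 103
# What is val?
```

Step-by-step execution trace:
1. `z = 1 // 0` raises ZeroDivisionError.
2. `except ValueError` does not match ZeroDivisionError; skipped.
3. `except ZeroDivisionError` matches → val = 67.
4. Remaining except clauses are skipped.
Result: 67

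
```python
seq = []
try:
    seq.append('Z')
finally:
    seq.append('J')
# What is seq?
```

Step-by-step execution trace:
1. try: `seq.append('Z')` → seq = ['Z'].
2. The try body completes without raising.
3. finally always runs: `seq.append('J')` → seq = ['Z', 'J'].
Result: ['Z', 'J']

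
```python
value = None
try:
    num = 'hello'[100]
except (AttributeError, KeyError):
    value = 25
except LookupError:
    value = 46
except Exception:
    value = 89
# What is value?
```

Step-by-step execution trace:
1. `num = 'hello'[100]` raises IndexError.
2. `except (AttributeError, KeyError)` does not match IndexError; skipped.
3. `except LookupError` matches (IndexError is a subclass of LookupError) → value = 46.
4. `except Exception` is not reached.
Result: 46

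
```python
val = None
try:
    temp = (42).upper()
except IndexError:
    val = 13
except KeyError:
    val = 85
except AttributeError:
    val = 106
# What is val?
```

Step-by-step execution trace:
1. `temp = (42).upper()` raises AttributeError.
2. `except IndexError` does not match AttributeError; skipped.
3. `except KeyError` does not match AttributeError; skipped.
4. `except AttributeError` matches → val = 106.
Result: 106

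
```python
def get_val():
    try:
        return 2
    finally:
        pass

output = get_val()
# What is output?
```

Step-by-step execution trace:
1. `get_val()` enters try: `return 2` sets pending return value 2.
2. Before returning, `finally: pass` runs (no effect).
3. get_val() returns 2 → output = 2.
Result: 2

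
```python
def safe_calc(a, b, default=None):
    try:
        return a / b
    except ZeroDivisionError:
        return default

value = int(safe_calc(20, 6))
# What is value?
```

Step-by-step execution trace:
1. `safe_calc(20, 6)` enters try: `return 20 / 6` → returns 3.3333333333333335. No exception raised.
2. `except ZeroDivisionError` is skipped.
3. `int(3.3333333333333335)` → 3 → value = 3.
Result: 3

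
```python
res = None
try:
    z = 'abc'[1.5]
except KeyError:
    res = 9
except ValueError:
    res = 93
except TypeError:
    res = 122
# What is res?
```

Step-by-step execution trace:
1. `z = 'abc'[1.5]` raises TypeError.
2. `except KeyError` does not match TypeError; skipped.
3. `except ValueError` does not match TypeError; skipped.
4. `except TypeError` matches → res = 122.
Result: 122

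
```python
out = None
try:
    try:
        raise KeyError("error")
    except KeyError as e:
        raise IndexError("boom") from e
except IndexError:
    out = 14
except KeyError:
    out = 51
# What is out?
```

Step-by-step execution trace:
1. Inner try raises KeyError; inner `except KeyError as e` catches it.
2. `raise IndexError(...) from e` raises IndexError (KeyError is attached as __cause__, but only IndexError is active).
3. Outer `except IndexError` matches → out = 14.
4. `except KeyError` is not reached.
Result: 14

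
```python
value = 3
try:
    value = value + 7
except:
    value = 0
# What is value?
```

Step-by-step execution trace:
1. value starts at 3.
2. try: `value = value + 7` → value = 10. No exception raised.
3. `except` is skipped.
Result: 10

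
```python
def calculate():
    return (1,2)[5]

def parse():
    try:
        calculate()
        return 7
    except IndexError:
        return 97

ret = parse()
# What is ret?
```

Step-by-step execution trace:
1. `parse()` calls `calculate()`.
2. `calculate()` evaluates `(1,2)[5]`, which raises IndexError; it propagates to the caller.
3. `return 7` is not reached.
4. `except IndexError` in parse matches → returns 97.
5. ret = 97.
Result: 97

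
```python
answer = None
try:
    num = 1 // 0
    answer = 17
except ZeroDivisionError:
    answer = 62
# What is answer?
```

Step-by-step execution trace:
1. `num = 1 // 0` raises ZeroDivisionError.
2. `answer = 17` is not reached.
3. `except ZeroDivisionError` matches → answer = 62.
Result: 62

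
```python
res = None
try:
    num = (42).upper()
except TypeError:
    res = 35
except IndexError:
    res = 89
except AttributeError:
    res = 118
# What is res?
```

Step-by-step execution trace:
1. `num = (42).upper()` raises AttributeError.
2. `except TypeError` does not match AttributeError; skipped.
3. `except IndexError` does not match AttributeError; skipped.
4. `except AttributeError` matches → res = 118.
Result: 118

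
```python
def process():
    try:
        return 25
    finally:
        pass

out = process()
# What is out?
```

Step-by-step execution trace:
1. `process()` enters try: `return 25` sets pending return value 25.
2. Before returning, `finally: pass` runs (no effect).
3. process() returns 25 → out = 25.
Result: 25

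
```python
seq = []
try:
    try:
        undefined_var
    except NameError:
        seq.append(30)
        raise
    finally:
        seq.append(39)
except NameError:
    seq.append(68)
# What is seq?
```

Step-by-step execution trace:
1. Inner try: `undefined_var` raises NameError.
2. Inner `except NameError` matches → `seq.append(30)` → seq = [30].
3. bare `raise` re-raises NameError.
4. Inner `finally` runs during unwinding: `seq.append(39)` → seq = [30, 39].
5. Outer `except NameError` matches → `seq.append(68)` → seq = [30, 39, 68].
Result: [30, 39, 68]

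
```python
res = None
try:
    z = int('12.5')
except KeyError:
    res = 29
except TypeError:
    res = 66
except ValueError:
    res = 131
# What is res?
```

Step-by-step execution trace:
1. `z = int('12.5')` raises ValueError.
2. `except KeyError` does not match ValueError; skipped.
3. `except TypeError` does not match ValueError; skipped.
4. `except ValueError` matches → res = 131.
Result: 131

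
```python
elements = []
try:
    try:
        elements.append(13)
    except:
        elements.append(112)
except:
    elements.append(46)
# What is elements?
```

Step-by-step execution trace:
1. Inner try: `elements.append(13)` → elements = [13]. No exception raised.
2. Inner `except` is skipped.
3. Inner try completes normally; outer `except` is skipped.
Result: [13]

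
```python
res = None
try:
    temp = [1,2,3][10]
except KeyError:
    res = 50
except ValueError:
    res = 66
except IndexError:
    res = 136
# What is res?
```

Step-by-step execution trace:
1. `temp = [1,2,3][10]` raises IndexError.
2. `except KeyError` does not match IndexError; skipped.
3. `except ValueError` does not match IndexError; skipped.
4. `except IndexError` matches → res = 136.
Result: 136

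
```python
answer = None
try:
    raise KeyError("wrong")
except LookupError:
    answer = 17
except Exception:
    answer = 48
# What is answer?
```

Step-by-step execution trace:
1. `raise KeyError(...)` raises KeyError.
2. `except LookupError` matches (KeyError is a subclass of LookupError) → answer = 17.
3. `except Exception` is not reached.
Result: 17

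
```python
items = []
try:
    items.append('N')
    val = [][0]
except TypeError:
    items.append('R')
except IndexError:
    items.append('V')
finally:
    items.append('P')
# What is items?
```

Step-by-step execution trace:
1. try: `items.append('N')` → items = ['N'].
2. `val = [][0]` raises IndexError.
3. `except TypeError` does not match IndexError; skipped.
4. `except IndexError` matches → `items.append('V')` → items = ['N', 'V'].
5. finally always runs: `items.append('P')` → items = ['N', 'V', 'P'].
Result: ['N', 'V', 'P']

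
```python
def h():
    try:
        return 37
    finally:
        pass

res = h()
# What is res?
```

Step-by-step execution trace:
1. `h()` enters try: `return 37` sets pending return value 37.
2. Before returning, `finally: pass` runs (no effect).
3. h() returns 37 → res = 37.
Result: 37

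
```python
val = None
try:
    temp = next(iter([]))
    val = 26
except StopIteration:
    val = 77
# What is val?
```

Step-by-step execution trace:
1. `temp = next(iter([]))` raises StopIteration.
2. `val = 26` is not reached.
3. `except StopIteration` matches → val = 77.
Result: 77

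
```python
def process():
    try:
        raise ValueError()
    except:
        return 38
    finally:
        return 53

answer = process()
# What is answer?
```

Step-by-step execution trace:
1. `process()` enters try: `raise ValueError()` raises ValueError.
2. bare `except` matches → `return 38` sets pending return value 38.
3. Before returning, `finally: return 53` runs and overrides the pending return.
4. process() returns 53 → answer = 53.
Result: 53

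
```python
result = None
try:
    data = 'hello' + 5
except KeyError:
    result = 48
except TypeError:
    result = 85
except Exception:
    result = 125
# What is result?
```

Step-by-step execution trace:
1. `data = 'hello' + 5` raises TypeError.
2. `except KeyError` does not match TypeError; skipped.
3. `except TypeError` matches → result = 85.
4. Remaining except clauses are skipped.
Result: 85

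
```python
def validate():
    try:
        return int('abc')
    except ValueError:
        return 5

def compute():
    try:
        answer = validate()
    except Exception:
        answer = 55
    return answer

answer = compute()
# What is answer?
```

Step-by-step execution trace:
1. `compute()` calls `validate()`.
2. In validate: `int('abc')` raises ValueError; `except ValueError` catches it → returns 5.
3. In compute: `answer = validate()` → answer = 5. No exception reaches compute.
4. `except Exception` is skipped; compute returns 5.
5. answer = 5.
Result: 5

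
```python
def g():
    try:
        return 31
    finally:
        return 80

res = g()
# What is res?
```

Step-by-step execution trace:
1. `g()` enters try: `return 31` sets pending return value 31.
2. Before returning, `finally: return 80` runs and overrides the pending return.
3. g() returns 80 → res = 80.
Result: 80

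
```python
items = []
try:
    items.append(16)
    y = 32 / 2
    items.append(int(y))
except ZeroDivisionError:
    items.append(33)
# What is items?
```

Step-by-step execution trace:
1. try: `items.append(16)` → items = [16].
2. `y = 32 / 2` → y = 16.0. No exception raised.
3. `items.append(int(y))` → items = [16, 16].
4. `except ZeroDivisionError` is skipped (no exception was raised).
Result: [16, 16]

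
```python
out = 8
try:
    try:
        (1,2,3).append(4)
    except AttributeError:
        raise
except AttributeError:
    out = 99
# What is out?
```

Step-by-step execution trace:
1. Inner try: `(1,2,3).append(4)` raises AttributeError.
2. Inner `except AttributeError` matches; bare `raise` re-raises the same AttributeError.
3. Outer `except AttributeError` matches → out = 99.
Result: 99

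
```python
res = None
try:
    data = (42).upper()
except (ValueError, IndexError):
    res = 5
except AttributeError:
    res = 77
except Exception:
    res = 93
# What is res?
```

Step-by-step execution trace:
1. `data = (42).upper()` raises AttributeError.
2. `except (ValueError, IndexError)` does not match AttributeError; skipped.
3. `except AttributeError` matches (exact type match) → res = 77.
4. `except Exception` is not reached.
Result: 77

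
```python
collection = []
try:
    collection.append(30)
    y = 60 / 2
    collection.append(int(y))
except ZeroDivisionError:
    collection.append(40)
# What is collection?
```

Step-by-step execution trace:
1. try: `collection.append(30)` → collection = [30].
2. `y = 60 / 2` → y = 30.0. No exception raised.
3. `collection.append(int(y))` → collection = [30, 30].
4. `except ZeroDivisionError` is skipped (no exception was raised).
Result: [30, 30]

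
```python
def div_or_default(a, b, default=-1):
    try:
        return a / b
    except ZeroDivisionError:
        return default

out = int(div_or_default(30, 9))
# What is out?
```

Step-by-step execution trace:
1. `div_or_default(30, 9)` enters try: `return 30 / 9` → returns 3.3333333333333335. No exception raised.
2. `except ZeroDivisionError` is skipped.
3. `int(3.3333333333333335)` → 3 → out = 3.
Result: 3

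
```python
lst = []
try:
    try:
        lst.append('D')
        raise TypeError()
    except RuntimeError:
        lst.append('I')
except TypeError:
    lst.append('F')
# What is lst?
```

Step-by-step execution trace:
1. Inner try: `lst.append('D')` → lst = ['D'].
2. `raise TypeError()` raises TypeError.
3. Inner `except RuntimeError` does not match TypeError; exception propagates to outer try.
4. Outer `except TypeError` matches → `lst.append('F')` → lst = ['D', 'F'].
Result: ['D', 'F']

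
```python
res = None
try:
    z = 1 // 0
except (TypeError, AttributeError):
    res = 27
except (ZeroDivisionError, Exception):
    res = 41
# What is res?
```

Step-by-step execution trace:
1. `z = 1 // 0` raises ZeroDivisionError.
2. `except (TypeError, AttributeError)` does not match ZeroDivisionError; skipped.
3. `except (ZeroDivisionError, Exception)` matches (ZeroDivisionError is in the tuple) → res = 41.
Result: 41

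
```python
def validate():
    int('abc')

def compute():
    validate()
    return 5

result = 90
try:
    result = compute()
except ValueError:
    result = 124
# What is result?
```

Step-by-step execution trace:
1. result starts at 90.
2. try: `compute()` calls `validate()`.
3. `validate()` evaluates `int('abc')`, which raises ValueError; it propagates through compute (uncaught).
4. `return 5` in compute is not reached; the assignment to result does not complete.
5. `except ValueError` matches → result = 124.
Result: 124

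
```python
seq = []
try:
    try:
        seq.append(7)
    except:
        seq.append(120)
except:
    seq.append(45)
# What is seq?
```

Step-by-step execution trace:
1. Inner try: `seq.append(7)` → seq = [7]. No exception raised.
2. Inner `except` is skipped.
3. Inner try completes normally; outer `except` is skipped.
Result: [7]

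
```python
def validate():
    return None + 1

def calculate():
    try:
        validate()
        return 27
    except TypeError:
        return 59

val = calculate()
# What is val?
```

Step-by-step execution trace:
1. `calculate()` calls `validate()`.
2. `validate()` evaluates `None + 1`, which raises TypeError; it propagates to the caller.
3. `return 27` is not reached.
4. `except TypeError` in calculate matches → returns 59.
5. val = 59.
Result: 59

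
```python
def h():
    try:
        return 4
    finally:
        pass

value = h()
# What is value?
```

Step-by-step execution trace:
1. `h()` enters try: `return 4` sets pending return value 4.
2. Before returning, `finally: pass` runs (no effect).
3. h() returns 4 → value = 4.
Result: 4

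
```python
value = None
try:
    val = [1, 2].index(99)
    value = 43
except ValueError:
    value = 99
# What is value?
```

Step-by-step execution trace:
1. `val = [1, 2].index(99)` raises ValueError.
2. `value = 43` is not reached.
3. `except ValueError` matches → value = 99.
Result: 99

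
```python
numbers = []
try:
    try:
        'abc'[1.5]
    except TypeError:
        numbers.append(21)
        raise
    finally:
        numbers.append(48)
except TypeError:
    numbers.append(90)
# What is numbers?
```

Step-by-step execution trace:
1. Inner try: `'abc'[1.5]` raises TypeError.
2. Inner `except TypeError` matches → `numbers.append(21)` → numbers = [21].
3. bare `raise` re-raises TypeError.
4. Inner `finally` runs during unwinding: `numbers.append(48)` → numbers = [21, 48].
5. Outer `except TypeError` matches → `numbers.append(90)` → numbers = [21, 48, 90].
Result: [21, 48, 90]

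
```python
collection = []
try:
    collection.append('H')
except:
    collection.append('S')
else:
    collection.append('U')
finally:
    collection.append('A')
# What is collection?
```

Step-by-step execution trace:
1. try: `collection.append('H')` → collection = ['H']. No exception raised.
2. `except` is skipped.
3. `else` runs: `collection.append('U')` → collection = ['H', 'U'].
4. `finally` always runs: `collection.append('A')` → collection = ['H', 'U', 'A'].
Result: ['H', 'U', 'A']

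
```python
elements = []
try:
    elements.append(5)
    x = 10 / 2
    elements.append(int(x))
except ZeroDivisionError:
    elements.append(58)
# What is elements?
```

Step-by-step execution trace:
1. try: `elements.append(5)` → elements = [5].
2. `x = 10 / 2` → x = 5.0. No exception raised.
3. `elements.append(int(x))` → elements = [5, 5].
4. `except ZeroDivisionError` is skipped (no exception was raised).
Result: [5, 5]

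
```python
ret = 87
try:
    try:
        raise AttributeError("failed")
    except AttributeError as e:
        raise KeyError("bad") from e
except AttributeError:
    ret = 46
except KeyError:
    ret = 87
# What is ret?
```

Step-by-step execution trace:
1. Inner try raises AttributeError; inner `except AttributeError as e` catches it.
2. `raise KeyError(...) from e` raises KeyError (AttributeError is attached as __cause__, but only KeyError is active).
3. Outer `except AttributeError` does not match KeyError; skipped.
4. Outer `except KeyError` matches → ret = 87.
Result: 87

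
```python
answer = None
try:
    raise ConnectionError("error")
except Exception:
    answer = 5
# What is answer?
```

Step-by-step execution trace:
1. `raise ConnectionError(...)` raises ConnectionError.
2. `except Exception` matches (ConnectionError is a subclass of Exception) → answer = 5.
Result: 5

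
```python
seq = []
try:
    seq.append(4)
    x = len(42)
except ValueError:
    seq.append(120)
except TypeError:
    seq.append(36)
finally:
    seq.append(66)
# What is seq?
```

Step-by-step execution trace:
1. try: `seq.append(4)` → seq = [4].
2. `x = len(42)` raises TypeError.
3. `except ValueError` does not match TypeError; skipped.
4. `except TypeError` matches → `seq.append(36)` → seq = [4, 36].
5. finally always runs: `seq.append(66)` → seq = [4, 36, 66].
Result: [4, 36, 66]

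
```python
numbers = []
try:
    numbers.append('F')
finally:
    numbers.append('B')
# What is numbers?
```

Step-by-step execution trace:
1. try: `numbers.append('F')` → numbers = ['F'].
2. The try body completes without raising.
3. finally always runs: `numbers.append('B')` → numbers = ['F', 'B'].
Result: ['F', 'B']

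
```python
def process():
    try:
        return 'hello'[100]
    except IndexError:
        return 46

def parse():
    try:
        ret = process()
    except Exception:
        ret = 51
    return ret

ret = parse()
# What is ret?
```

Step-by-step execution trace:
1. `parse()` calls `process()`.
2. In process: `'hello'[100]` raises IndexError; `except IndexError` catches it → returns 46.
3. In parse: `ret = process()` → ret = 46. No exception reaches parse.
4. `except Exception` is skipped; parse returns 46.
5. ret = 46.
Result: 46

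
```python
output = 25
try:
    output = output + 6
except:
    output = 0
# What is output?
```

Step-by-step execution trace:
1. output starts at 25.
2. try: `output = output + 6` → output = 31. No exception raised.
3. `except` is skipped.
Result: 31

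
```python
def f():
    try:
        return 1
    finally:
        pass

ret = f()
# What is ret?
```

Step-by-step execution trace:
1. `f()` enters try: `return 1` sets pending return value 1.
2. Before returning, `finally: pass` runs (no effect).
3. f() returns 1 → ret = 1.
Result: 1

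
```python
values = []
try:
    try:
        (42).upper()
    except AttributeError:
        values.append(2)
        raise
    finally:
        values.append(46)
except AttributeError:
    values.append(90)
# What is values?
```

Step-by-step execution trace:
1. Inner try: `(42).upper()` raises AttributeError.
2. Inner `except AttributeError` matches → `values.append(2)` → values = [2].
3. bare `raise` re-raises AttributeError.
4. Inner `finally` runs during unwinding: `values.append(46)` → values = [2, 46].
5. Outer `except AttributeError` matches → `values.append(90)` → values = [2, 46, 90].
Result: [2, 46, 90]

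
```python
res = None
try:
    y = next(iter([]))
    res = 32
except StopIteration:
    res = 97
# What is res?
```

Step-by-step execution trace:
1. `y = next(iter([]))` raises StopIteration.
2. `res = 32` is not reached.
3. `except StopIteration` matches → res = 97.
Result: 97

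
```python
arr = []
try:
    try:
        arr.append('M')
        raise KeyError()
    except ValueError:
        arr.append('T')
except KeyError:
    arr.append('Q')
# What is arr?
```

Step-by-step execution trace:
1. Inner try: `arr.append('M')` → arr = ['M'].
2. `raise KeyError()` raises KeyError.
3. Inner `except ValueError` does not match KeyError; exception propagates to outer try.
4. Outer `except KeyError` matches → `arr.append('Q')` → arr = ['M', 'Q'].
Result: ['M', 'Q']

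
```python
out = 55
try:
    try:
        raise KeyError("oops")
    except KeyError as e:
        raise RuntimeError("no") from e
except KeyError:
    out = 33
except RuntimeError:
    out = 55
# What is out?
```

Step-by-step execution trace:
1. Inner try raises KeyError; inner `except KeyError as e` catches it.
2. `raise RuntimeError(...) from e` raises RuntimeError (KeyError is attached as __cause__, but only RuntimeError is active).
3. Outer `except KeyError` does not match RuntimeError; skipped.
4. Outer `except RuntimeError` matches → out = 55.
Result: 55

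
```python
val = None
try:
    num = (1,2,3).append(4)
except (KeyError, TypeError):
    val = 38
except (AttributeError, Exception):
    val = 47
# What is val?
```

Step-by-step execution trace:
1. `num = (1,2,3).append(4)` raises AttributeError.
2. `except (KeyError, TypeError)` does not match AttributeError; skipped.
3. `except (AttributeError, Exception)` matches (AttributeError is in the tuple) → val = 47.
Result: 47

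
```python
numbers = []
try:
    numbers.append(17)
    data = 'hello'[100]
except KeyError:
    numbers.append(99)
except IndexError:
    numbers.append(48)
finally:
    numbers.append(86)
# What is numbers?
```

Step-by-step execution trace:
1. try: `numbers.append(17)` → numbers = [17].
2. `data = 'hello'[100]` raises IndexError.
3. `except KeyError` does not match IndexError; skipped.
4. `except IndexError` matches → `numbers.append(48)` → numbers = [17, 48].
5. finally always runs: `numbers.append(86)` → numbers = [17, 48, 86].
Result: [17, 48, 86]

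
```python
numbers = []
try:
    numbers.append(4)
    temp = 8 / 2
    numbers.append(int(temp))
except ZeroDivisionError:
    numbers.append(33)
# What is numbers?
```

Step-by-step execution trace:
1. try: `numbers.append(4)` → numbers = [4].
2. `temp = 8 / 2` → temp = 4.0. No exception raised.
3. `numbers.append(int(temp))` → numbers = [4, 4].
4. `except ZeroDivisionError` is skipped (no exception was raised).
Result: [4, 4]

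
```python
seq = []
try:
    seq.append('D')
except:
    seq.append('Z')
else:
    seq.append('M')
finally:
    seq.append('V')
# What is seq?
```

Step-by-step execution trace:
1. try: `seq.append('D')` → seq = ['D']. No exception raised.
2. `except` is skipped.
3. `else` runs: `seq.append('M')` → seq = ['D', 'M'].
4. `finally` always runs: `seq.append('V')` → seq = ['D', 'M', 'V'].
Result: ['D', 'M', 'V']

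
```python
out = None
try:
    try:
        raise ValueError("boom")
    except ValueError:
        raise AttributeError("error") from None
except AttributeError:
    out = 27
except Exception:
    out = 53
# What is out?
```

Step-by-step execution trace:
1. Inner try raises ValueError; inner `except ValueError` catches it.
2. `raise AttributeError(...) from None` raises AttributeError (from None suppresses __context__, but the active exception is still AttributeError).
3. Outer `except AttributeError` matches → out = 27.
4. `except Exception` is not reached.
Result: 27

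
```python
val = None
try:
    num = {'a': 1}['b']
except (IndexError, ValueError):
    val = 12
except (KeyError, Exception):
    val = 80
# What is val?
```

Step-by-step execution trace:
1. `num = {'a': 1}['b']` raises KeyError.
2. `except (IndexError, ValueError)` does not match KeyError; skipped.
3. `except (KeyError, Exception)` matches (KeyError is in the tuple) → val = 80.
Result: 80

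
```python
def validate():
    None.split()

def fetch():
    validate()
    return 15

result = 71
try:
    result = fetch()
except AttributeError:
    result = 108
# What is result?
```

Step-by-step execution trace:
1. result starts at 71.
2. try: `fetch()` calls `validate()`.
3. `validate()` evaluates `None.split()`, which raises AttributeError; it propagates through fetch (uncaught).
4. `return 15` in fetch is not reached; the assignment to result does not complete.
5. `except AttributeError` matches → result = 108.
Result: 108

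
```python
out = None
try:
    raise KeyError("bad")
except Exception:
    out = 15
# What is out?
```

Step-by-step execution trace:
1. `raise KeyError(...)` raises KeyError.
2. `except Exception` matches (KeyError is a subclass of Exception) → out = 15.
Result: 15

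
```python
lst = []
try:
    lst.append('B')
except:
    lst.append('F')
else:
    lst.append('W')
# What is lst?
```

Step-by-step execution trace:
1. try: `lst.append('B')` → lst = ['B']. No exception raised.
2. `except` is skipped.
3. `else` runs (try completed without exception): `lst.append('W')` → lst = ['B', 'W'].
Result: ['B', 'W']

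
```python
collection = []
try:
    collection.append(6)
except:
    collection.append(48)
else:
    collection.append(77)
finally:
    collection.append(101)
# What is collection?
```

Step-by-step execution trace:
1. try: `collection.append(6)` → collection = [6]. No exception raised.
2. `except` is skipped.
3. `else` runs: `collection.append(77)` → collection = [6, 77].
4. `finally` always runs: `collection.append(101)` → collection = [6, 77, 101].
Result: [6, 77, 101]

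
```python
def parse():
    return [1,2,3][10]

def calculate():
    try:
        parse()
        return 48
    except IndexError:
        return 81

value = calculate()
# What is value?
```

Step-by-step execution trace:
1. `calculate()` calls `parse()`.
2. `parse()` evaluates `[1,2,3][10]`, which raises IndexError; it propagates to the caller.
3. `return 48` is not reached.
4. `except IndexError` in calculate matches → returns 81.
5. value = 81.
Result: 81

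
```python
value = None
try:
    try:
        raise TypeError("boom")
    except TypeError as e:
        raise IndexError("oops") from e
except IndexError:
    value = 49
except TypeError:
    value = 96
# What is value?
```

Step-by-step execution trace:
1. Inner try raises TypeError; inner `except TypeError as e` catches it.
2. `raise IndexError(...) from e` raises IndexError (TypeError is attached as __cause__, but only IndexError is active).
3. Outer `except IndexError` matches → value = 49.
4. `except TypeError` is not reached.
Result: 49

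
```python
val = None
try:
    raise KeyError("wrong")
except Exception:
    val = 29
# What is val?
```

Step-by-step execution trace:
1. `raise KeyError(...)` raises KeyError.
2. `except Exception` matches (KeyError is a subclass of Exception) → val = 29.
Result: 29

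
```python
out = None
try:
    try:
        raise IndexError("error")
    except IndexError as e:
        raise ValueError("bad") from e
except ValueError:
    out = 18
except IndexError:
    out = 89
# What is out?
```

Step-by-step execution trace:
1. Inner try raises IndexError; inner `except IndexError as e` catches it.
2. `raise ValueError(...) from e` raises ValueError (IndexError is attached as __cause__, but only ValueError is active).
3. Outer `except ValueError` matches → out = 18.
4. `except IndexError` is not reached.
Result: 18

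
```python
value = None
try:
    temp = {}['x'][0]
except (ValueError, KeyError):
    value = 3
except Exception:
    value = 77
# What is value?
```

Step-by-step execution trace:
1. `temp = {}['x'][0]` raises KeyError.
2. `except (ValueError, KeyError)` matches (KeyError is in the tuple) → value = 3.
3. `except Exception` is not reached.
Result: 3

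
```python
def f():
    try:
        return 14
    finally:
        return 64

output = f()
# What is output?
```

Step-by-step execution trace:
1. `f()` enters try: `return 14` sets pending return value 14.
2. Before returning, `finally: return 64` runs and overrides the pending return.
3. f() returns 64 → output = 64.
Result: 64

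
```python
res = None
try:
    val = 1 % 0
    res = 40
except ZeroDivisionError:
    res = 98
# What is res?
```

Step-by-step execution trace:
1. `val = 1 % 0` raises ZeroDivisionError.
2. `res = 40` is not reached.
3. `except ZeroDivisionError` matches → res = 98.
Result: 98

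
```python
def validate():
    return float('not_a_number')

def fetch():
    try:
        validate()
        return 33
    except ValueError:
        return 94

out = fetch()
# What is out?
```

Step-by-step execution trace:
1. `fetch()` calls `validate()`.
2. `validate()` evaluates `float('not_a_number')`, which raises ValueError; it propagates to the caller.
3. `return 33` is not reached.
4. `except ValueError` in fetch matches → returns 94.
5. out = 94.
Result: 94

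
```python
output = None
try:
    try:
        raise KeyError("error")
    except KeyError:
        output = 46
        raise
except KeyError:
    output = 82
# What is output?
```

Step-by-step execution trace:
1. Inner try: `raise KeyError("error")` raises KeyError.
2. Inner `except KeyError` matches → output = 46.
3. bare `raise` re-raises the same KeyError.
4. Outer `except KeyError` matches → output = 82.
Result: 82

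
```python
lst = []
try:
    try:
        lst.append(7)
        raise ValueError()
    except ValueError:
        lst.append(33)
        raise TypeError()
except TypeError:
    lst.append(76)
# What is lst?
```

Step-by-step execution trace:
1. Inner try: `lst.append(7)` → lst = [7].
2. `raise ValueError()` raises ValueError.
3. Inner `except ValueError` matches → `lst.append(33)` → lst = [7, 33].
4. `raise TypeError()` raises TypeError; propagates to outer try.
5. Outer `except TypeError` matches → `lst.append(76)` → lst = [7, 33, 76].
Result: [7, 33, 76]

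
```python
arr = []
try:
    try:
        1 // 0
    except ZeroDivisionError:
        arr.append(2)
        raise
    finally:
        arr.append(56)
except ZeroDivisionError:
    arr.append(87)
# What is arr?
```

Step-by-step execution trace:
1. Inner try: `1 // 0` raises ZeroDivisionError.
2. Inner `except ZeroDivisionError` matches → `arr.append(2)` → arr = [2].
3. bare `raise` re-raises ZeroDivisionError.
4. Inner `finally` runs during unwinding: `arr.append(56)` → arr = [2, 56].
5. Outer `except ZeroDivisionError` matches → `arr.append(87)` → arr = [2, 56, 87].
Result: [2, 56, 87]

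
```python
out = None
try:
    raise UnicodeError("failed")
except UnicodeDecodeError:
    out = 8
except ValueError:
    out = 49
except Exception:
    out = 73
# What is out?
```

Step-by-step execution trace:
1. `raise UnicodeError(...)` raises UnicodeError.
2. `except UnicodeDecodeError` does not match (UnicodeError is not a subclass of UnicodeDecodeError); skipped.
3. `except ValueError` matches (UnicodeError is a subclass of ValueError) → out = 49.
4. `except Exception` is not reached.
Result: 49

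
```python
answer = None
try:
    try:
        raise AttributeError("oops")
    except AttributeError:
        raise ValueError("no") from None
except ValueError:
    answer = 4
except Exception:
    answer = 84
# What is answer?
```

Step-by-step execution trace:
1. Inner try raises AttributeError; inner `except AttributeError` catches it.
2. `raise ValueError(...) from None` raises ValueError (from None suppresses __context__, but the active exception is still ValueError).
3. Outer `except ValueError` matches → answer = 4.
4. `except Exception` is not reached.
Result: 4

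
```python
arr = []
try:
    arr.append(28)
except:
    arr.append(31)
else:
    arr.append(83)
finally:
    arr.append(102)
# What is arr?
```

Step-by-step execution trace:
1. try: `arr.append(28)` → arr = [28]. No exception raised.
2. `except` is skipped.
3. `else` runs: `arr.append(83)` → arr = [28, 83].
4. `finally` always runs: `arr.append(102)` → arr = [28, 83, 102].
Result: [28, 83, 102]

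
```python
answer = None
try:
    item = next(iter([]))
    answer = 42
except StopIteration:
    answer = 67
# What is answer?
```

Step-by-step execution trace:
1. `item = next(iter([]))` raises StopIteration.
2. `answer = 42` is not reached.
3. `except StopIteration` matches → answer = 67.
Result: 67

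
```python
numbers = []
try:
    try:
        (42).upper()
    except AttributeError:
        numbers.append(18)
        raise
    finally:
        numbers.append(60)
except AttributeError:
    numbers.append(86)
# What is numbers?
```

Step-by-step execution trace:
1. Inner try: `(42).upper()` raises AttributeError.
2. Inner `except AttributeError` matches → `numbers.append(18)` → numbers = [18].
3. bare `raise` re-raises AttributeError.
4. Inner `finally` runs during unwinding: `numbers.append(60)` → numbers = [18, 60].
5. Outer `except AttributeError` matches → `numbers.append(86)` → numbers = [18, 60, 86].
Result: [18, 60, 86]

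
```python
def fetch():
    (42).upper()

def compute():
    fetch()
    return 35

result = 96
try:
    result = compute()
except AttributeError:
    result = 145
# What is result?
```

Step-by-step execution trace:
1. result starts at 96.
2. try: `compute()` calls `fetch()`.
3. `fetch()` evaluates `(42).upper()`, which raises AttributeError; it propagates through compute (uncaught).
4. `return 35` in compute is not reached; the assignment to result does not complete.
5. `except AttributeError` matches → result = 145.
Result: 145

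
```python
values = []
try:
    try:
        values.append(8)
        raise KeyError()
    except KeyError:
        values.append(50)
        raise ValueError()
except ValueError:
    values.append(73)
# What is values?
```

Step-by-step execution trace:
1. Inner try: `values.append(8)` → values = [8].
2. `raise KeyError()` raises KeyError.
3. Inner `except KeyError` matches → `values.append(50)` → values = [8, 50].
4. `raise ValueError()` raises ValueError; propagates to outer try.
5. Outer `except ValueError` matches → `values.append(73)` → values = [8, 50, 73].
Result: [8, 50, 73]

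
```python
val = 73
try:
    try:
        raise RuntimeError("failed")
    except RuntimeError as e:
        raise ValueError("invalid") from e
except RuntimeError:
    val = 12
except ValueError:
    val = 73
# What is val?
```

Step-by-step execution trace:
1. Inner try raises RuntimeError; inner `except RuntimeError as e` catches it.
2. `raise ValueError(...) from e` raises ValueError (RuntimeError is attached as __cause__, but only ValueError is active).
3. Outer `except RuntimeError` does not match ValueError; skipped.
4. Outer `except ValueError` matches → val = 73.
Result: 73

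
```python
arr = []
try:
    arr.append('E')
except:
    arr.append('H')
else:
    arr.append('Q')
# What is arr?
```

Step-by-step execution trace:
1. try: `arr.append('E')` → arr = ['E']. No exception raised.
2. `except` is skipped.
3. `else` runs (try completed without exception): `arr.append('Q')` → arr = ['E', 'Q'].
Result: ['E', 'Q']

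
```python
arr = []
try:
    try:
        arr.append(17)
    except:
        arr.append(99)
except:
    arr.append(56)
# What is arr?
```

Step-by-step execution trace:
1. Inner try: `arr.append(17)` → arr = [17]. No exception raised.
2. Inner `except` is skipped.
3. Inner try completes normally; outer `except` is skipped.
Result: [17]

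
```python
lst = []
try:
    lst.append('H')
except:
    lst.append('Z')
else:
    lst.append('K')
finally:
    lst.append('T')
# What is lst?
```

Step-by-step execution trace:
1. try: `lst.append('H')` → lst = ['H']. No exception raised.
2. `except` is skipped.
3. `else` runs: `lst.append('K')` → lst = ['H', 'K'].
4. `finally` always runs: `lst.append('T')` → lst = ['H', 'K', 'T'].
Result: ['H', 'K', 'T']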